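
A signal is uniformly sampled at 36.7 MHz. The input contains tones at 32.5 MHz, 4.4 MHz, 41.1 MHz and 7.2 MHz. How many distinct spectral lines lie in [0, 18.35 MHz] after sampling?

fs/2 = 18.35 MHz.
32.5 MHz > fs/2 = 18.35 MHz, folds to fs − 32.5 MHz = 4.2 MHz.
4.4 MHz ≤ fs/2 = 18.35 MHz, passes unchanged.
41.1 MHz mod fs = 4.4 MHz.
4.4 MHz ≤ fs/2 = 18.35 MHz, appears at 4.4 MHz.
7.2 MHz ≤ fs/2 = 18.35 MHz, passes unchanged.
Distinct values: {4.2 MHz, 4.4 MHz, 7.2 MHz} → 3.

3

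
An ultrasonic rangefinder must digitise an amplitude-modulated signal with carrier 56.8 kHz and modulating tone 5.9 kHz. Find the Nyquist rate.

125.4 kHz

AM sidebands sit at fc ± fm = 50.9 kHz and 62.7 kHz.
Highest-frequency component: 62.7 kHz.
Nyquist rate = 2 × 62.7 kHz = 125.4 kHz.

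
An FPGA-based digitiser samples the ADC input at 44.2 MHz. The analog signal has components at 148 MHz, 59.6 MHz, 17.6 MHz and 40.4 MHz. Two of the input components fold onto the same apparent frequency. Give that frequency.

fs/2 = 22.1 MHz.
148 MHz mod fs = 15.4 MHz.
15.4 MHz ≤ fs/2 = 22.1 MHz, appears at 15.4 MHz.
59.6 MHz mod fs = 15.4 MHz.
15.4 MHz ≤ fs/2 = 22.1 MHz, appears at 15.4 MHz.
17.6 MHz ≤ fs/2 = 22.1 MHz, passes unchanged.
40.4 MHz > fs/2 = 22.1 MHz, folds to fs − 40.4 MHz = 3.8 MHz.
59.6 MHz and 148 MHz both map to 15.4 MHz.

15.4 MHz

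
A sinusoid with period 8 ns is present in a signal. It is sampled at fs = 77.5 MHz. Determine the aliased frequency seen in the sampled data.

T = 8 ns → f = 1/T = 125 MHz.
125 MHz mod fs = 47.5 MHz.
47.5 MHz > fs/2 = 38.75 MHz, folds to fs − 47.5 MHz = 30 MHz.

30 MHz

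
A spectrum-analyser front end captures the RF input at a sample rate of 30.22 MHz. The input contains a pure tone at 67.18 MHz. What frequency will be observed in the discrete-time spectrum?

6.74 MHz

67.18 MHz mod fs = 6.74 MHz.
6.74 MHz ≤ fs/2 = 15.11 MHz, appears at 6.74 MHz.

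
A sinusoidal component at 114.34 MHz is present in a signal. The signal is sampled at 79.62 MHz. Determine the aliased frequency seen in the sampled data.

114.34 MHz mod fs = 34.72 MHz.
34.72 MHz ≤ fs/2 = 39.81 MHz, appears at 34.72 MHz.

34.72 MHz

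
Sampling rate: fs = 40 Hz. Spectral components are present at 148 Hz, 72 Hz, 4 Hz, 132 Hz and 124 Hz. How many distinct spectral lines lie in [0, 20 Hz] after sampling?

3

fs/2 = 20 Hz.
148 Hz mod fs = 28 Hz.
28 Hz > fs/2 = 20 Hz, folds to fs − 28 Hz = 12 Hz.
72 Hz mod fs = 32 Hz.
32 Hz > fs/2 = 20 Hz, folds to fs − 32 Hz = 8 Hz.
4 Hz ≤ fs/2 = 20 Hz, passes unchanged.
132 Hz mod fs = 12 Hz.
12 Hz ≤ fs/2 = 20 Hz, appears at 12 Hz.
124 Hz mod fs = 4 Hz.
4 Hz ≤ fs/2 = 20 Hz, appears at 4 Hz.
Distinct values: {4 Hz, 8 Hz, 12 Hz} → 3.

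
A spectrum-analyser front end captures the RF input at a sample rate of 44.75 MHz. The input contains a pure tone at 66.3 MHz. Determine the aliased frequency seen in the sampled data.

66.3 MHz mod fs = 21.55 MHz.
21.55 MHz ≤ fs/2 = 22.375 MHz, appears at 21.55 MHz.

21.55 MHz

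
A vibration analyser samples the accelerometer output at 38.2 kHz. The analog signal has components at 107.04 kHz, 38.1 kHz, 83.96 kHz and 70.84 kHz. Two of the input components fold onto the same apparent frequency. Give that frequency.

fs/2 = 19.1 kHz.
107.04 kHz mod fs = 30.64 kHz.
30.64 kHz > fs/2 = 19.1 kHz, folds to fs − 30.64 kHz = 7.56 kHz.
38.1 kHz > fs/2 = 19.1 kHz, folds to fs − 38.1 kHz = 0.1 kHz.
83.96 kHz mod fs = 7.56 kHz.
7.56 kHz ≤ fs/2 = 19.1 kHz, appears at 7.56 kHz.
70.84 kHz mod fs = 32.64 kHz.
32.64 kHz > fs/2 = 19.1 kHz, folds to fs − 32.64 kHz = 5.56 kHz.
83.96 kHz and 107.04 kHz both map to 7.56 kHz.

7.56 kHz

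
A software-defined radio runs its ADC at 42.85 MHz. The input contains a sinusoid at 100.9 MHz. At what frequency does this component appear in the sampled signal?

100.9 MHz mod fs = 15.2 MHz.
15.2 MHz ≤ fs/2 = 21.425 MHz, appears at 15.2 MHz.

15.2 MHz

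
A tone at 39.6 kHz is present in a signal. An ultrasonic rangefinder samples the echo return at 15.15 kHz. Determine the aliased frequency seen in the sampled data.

39.6 kHz mod fs = 9.3 kHz.
9.3 kHz > fs/2 = 7.575 kHz, folds to fs − 9.3 kHz = 5.85 kHz.

5.85 kHz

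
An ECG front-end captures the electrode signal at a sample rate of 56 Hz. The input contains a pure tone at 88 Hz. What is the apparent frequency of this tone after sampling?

88 Hz mod fs = 32 Hz.
32 Hz > fs/2 = 28 Hz, folds to fs − 32 Hz = 24 Hz.

24 Hz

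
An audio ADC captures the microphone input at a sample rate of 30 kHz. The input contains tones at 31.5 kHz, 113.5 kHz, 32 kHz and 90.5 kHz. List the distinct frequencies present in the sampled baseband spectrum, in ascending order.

fs/2 = 15 kHz.
31.5 kHz mod fs = 1.5 kHz.
1.5 kHz ≤ fs/2 = 15 kHz, appears at 1.5 kHz.
113.5 kHz mod fs = 23.5 kHz.
23.5 kHz > fs/2 = 15 kHz, folds to fs − 23.5 kHz = 6.5 kHz.
32 kHz mod fs = 2 kHz.
2 kHz ≤ fs/2 = 15 kHz, appears at 2 kHz.
90.5 kHz mod fs = 0.5 kHz.
0.5 kHz ≤ fs/2 = 15 kHz, appears at 0.5 kHz.
Distinct values: {0.5 kHz, 1.5 kHz, 2 kHz, 6.5 kHz}.

0.5 kHz, 1.5 kHz, 2 kHz, 6.5 kHz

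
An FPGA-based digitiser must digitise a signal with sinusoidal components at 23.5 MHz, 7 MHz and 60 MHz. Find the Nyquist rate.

Highest-frequency component: 60 MHz.
Nyquist rate = 2 × 60 MHz = 120 MHz.

120 MHz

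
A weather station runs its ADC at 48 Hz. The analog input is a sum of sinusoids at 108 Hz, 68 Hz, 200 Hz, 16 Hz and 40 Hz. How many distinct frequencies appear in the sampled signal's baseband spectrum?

4

fs/2 = 24 Hz.
108 Hz mod fs = 12 Hz.
12 Hz ≤ fs/2 = 24 Hz, appears at 12 Hz.
68 Hz mod fs = 20 Hz.
20 Hz ≤ fs/2 = 24 Hz, appears at 20 Hz.
200 Hz mod fs = 8 Hz.
8 Hz ≤ fs/2 = 24 Hz, appears at 8 Hz.
16 Hz ≤ fs/2 = 24 Hz, passes unchanged.
40 Hz > fs/2 = 24 Hz, folds to fs − 40 Hz = 8 Hz.
Distinct values: {8 Hz, 12 Hz, 16 Hz, 20 Hz} → 4.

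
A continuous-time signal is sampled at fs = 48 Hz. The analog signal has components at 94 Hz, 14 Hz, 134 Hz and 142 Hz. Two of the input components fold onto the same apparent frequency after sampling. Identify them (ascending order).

fs/2 = 24 Hz.
94 Hz mod fs = 46 Hz.
46 Hz > fs/2 = 24 Hz, folds to fs − 46 Hz = 2 Hz.
14 Hz ≤ fs/2 = 24 Hz, passes unchanged.
134 Hz mod fs = 38 Hz.
38 Hz > fs/2 = 24 Hz, folds to fs − 38 Hz = 10 Hz.
142 Hz mod fs = 46 Hz.
46 Hz > fs/2 = 24 Hz, folds to fs − 46 Hz = 2 Hz.
94 Hz and 142 Hz both map to 2 Hz.

94 Hz, 142 Hz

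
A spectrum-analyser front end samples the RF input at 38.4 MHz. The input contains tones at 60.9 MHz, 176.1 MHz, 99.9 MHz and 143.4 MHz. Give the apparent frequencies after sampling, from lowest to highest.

fs/2 = 19.2 MHz.
60.9 MHz mod fs = 22.5 MHz.
22.5 MHz > fs/2 = 19.2 MHz, folds to fs − 22.5 MHz = 15.9 MHz.
176.1 MHz mod fs = 22.5 MHz.
22.5 MHz > fs/2 = 19.2 MHz, folds to fs − 22.5 MHz = 15.9 MHz.
99.9 MHz mod fs = 23.1 MHz.
23.1 MHz > fs/2 = 19.2 MHz, folds to fs − 23.1 MHz = 15.3 MHz.
143.4 MHz mod fs = 28.2 MHz.
28.2 MHz > fs/2 = 19.2 MHz, folds to fs − 28.2 MHz = 10.2 MHz.
Distinct values: {10.2 MHz, 15.3 MHz, 15.9 MHz}.

10.2 MHz, 15.3 MHz, 15.9 MHz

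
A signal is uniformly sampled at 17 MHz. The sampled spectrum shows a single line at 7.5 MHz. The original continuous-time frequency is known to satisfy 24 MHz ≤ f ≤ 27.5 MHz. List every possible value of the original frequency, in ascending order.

24.5 MHz, 26.5 MHz

Frequencies that alias to 7.5 MHz are k·fs ± 7.5 MHz for integer k ≥ 0.
k=0: 7.5 MHz.
k=1: 9.5 MHz, 24.5 MHz.
k=2: 26.5 MHz, 41.5 MHz.
k=3: 43.5 MHz, 58.5 MHz.
Within [24 MHz, 27.5 MHz]: 24.5 MHz, 26.5 MHz.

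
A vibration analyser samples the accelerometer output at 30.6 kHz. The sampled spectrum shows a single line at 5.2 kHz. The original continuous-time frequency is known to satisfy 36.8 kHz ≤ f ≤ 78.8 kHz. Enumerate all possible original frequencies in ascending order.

Frequencies that alias to 5.2 kHz are k·fs ± 5.2 kHz for integer k ≥ 0.
k=0: 5.2 kHz.
k=1: 25.4 kHz, 35.8 kHz.
k=2: 56 kHz, 66.4 kHz.
k=3: 86.6 kHz, 97 kHz.
Within [36.8 kHz, 78.8 kHz]: 56 kHz, 66.4 kHz.

56 kHz, 66.4 kHz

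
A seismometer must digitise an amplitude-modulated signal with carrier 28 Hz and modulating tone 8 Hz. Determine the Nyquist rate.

72 Hz

AM sidebands sit at fc ± fm = 20 Hz and 36 Hz.
Highest-frequency component: 36 Hz.
Nyquist rate = 2 × 36 Hz = 72 Hz.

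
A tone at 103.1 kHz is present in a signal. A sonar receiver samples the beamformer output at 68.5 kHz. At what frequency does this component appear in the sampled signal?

103.1 kHz mod fs = 34.6 kHz.
34.6 kHz > fs/2 = 34.25 kHz, folds to fs − 34.6 kHz = 33.9 kHz.

33.9 kHz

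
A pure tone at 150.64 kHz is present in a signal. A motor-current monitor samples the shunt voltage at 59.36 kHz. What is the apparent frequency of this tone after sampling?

27.44 kHz

150.64 kHz mod fs = 31.92 kHz.
31.92 kHz > fs/2 = 29.68 kHz, folds to fs − 31.92 kHz = 27.44 kHz.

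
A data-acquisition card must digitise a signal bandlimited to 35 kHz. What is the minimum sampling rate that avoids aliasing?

70 kHz

Nyquist rate = 2 × 35 kHz = 70 kHz.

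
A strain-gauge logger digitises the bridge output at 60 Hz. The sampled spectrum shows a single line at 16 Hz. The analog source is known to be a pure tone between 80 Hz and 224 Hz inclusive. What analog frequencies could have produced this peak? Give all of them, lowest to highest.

104 Hz, 136 Hz, 164 Hz, 196 Hz, 224 Hz

Frequencies that alias to 16 Hz are k·fs ± 16 Hz for integer k ≥ 0.
k=0: 16 Hz.
k=1: 44 Hz, 76 Hz.
k=2: 104 Hz, 136 Hz.
k=3: 164 Hz, 196 Hz.
k=4: 224 Hz, 256 Hz.
k=5: 284 Hz, 316 Hz.
Within [80 Hz, 224 Hz]: 104 Hz, 136 Hz, 164 Hz, 196 Hz, 224 Hz.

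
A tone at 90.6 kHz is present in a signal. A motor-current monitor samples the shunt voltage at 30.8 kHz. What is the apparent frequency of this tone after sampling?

1.8 kHz

90.6 kHz mod fs = 29 kHz.
29 kHz > fs/2 = 15.4 kHz, folds to fs − 29 kHz = 1.8 kHz.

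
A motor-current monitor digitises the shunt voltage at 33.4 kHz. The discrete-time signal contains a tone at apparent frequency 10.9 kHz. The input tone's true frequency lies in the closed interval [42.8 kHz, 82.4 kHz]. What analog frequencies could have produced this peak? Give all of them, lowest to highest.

44.3 kHz, 55.9 kHz, 77.7 kHz

Frequencies that alias to 10.9 kHz are k·fs ± 10.9 kHz for integer k ≥ 0.
k=0: 10.9 kHz.
k=1: 22.5 kHz, 44.3 kHz.
k=2: 55.9 kHz, 77.7 kHz.
k=3: 89.3 kHz, 111.1 kHz.
Within [42.8 kHz, 82.4 kHz]: 44.3 kHz, 55.9 kHz, 77.7 kHz.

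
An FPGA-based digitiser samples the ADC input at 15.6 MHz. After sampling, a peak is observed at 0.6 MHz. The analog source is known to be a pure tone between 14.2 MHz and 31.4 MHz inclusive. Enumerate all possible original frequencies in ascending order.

Frequencies that alias to 0.6 MHz are k·fs ± 0.6 MHz for integer k ≥ 0.
k=0: 0.6 MHz.
k=1: 15 MHz, 16.2 MHz.
k=2: 30.6 MHz, 31.8 MHz.
k=3: 46.2 MHz, 47.4 MHz.
Within [14.2 MHz, 31.4 MHz]: 15 MHz, 16.2 MHz, 30.6 MHz.

15 MHz, 16.2 MHz, 30.6 MHz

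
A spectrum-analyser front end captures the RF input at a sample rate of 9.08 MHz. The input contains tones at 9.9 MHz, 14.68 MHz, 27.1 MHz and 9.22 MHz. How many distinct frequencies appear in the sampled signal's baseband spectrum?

3

fs/2 = 4.54 MHz.
9.9 MHz mod fs = 0.82 MHz.
0.82 MHz ≤ fs/2 = 4.54 MHz, appears at 0.82 MHz.
14.68 MHz mod fs = 5.6 MHz.
5.6 MHz > fs/2 = 4.54 MHz, folds to fs − 5.6 MHz = 3.48 MHz.
27.1 MHz mod fs = 8.94 MHz.
8.94 MHz > fs/2 = 4.54 MHz, folds to fs − 8.94 MHz = 0.14 MHz.
9.22 MHz mod fs = 0.14 MHz.
0.14 MHz ≤ fs/2 = 4.54 MHz, appears at 0.14 MHz.
Distinct values: {0.14 MHz, 0.82 MHz, 3.48 MHz} → 3.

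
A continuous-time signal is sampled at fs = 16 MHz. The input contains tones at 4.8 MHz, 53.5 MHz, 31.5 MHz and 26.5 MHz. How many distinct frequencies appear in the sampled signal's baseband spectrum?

3

fs/2 = 8 MHz.
4.8 MHz ≤ fs/2 = 8 MHz, passes unchanged.
53.5 MHz mod fs = 5.5 MHz.
5.5 MHz ≤ fs/2 = 8 MHz, appears at 5.5 MHz.
31.5 MHz mod fs = 15.5 MHz.
15.5 MHz > fs/2 = 8 MHz, folds to fs − 15.5 MHz = 0.5 MHz.
26.5 MHz mod fs = 10.5 MHz.
10.5 MHz > fs/2 = 8 MHz, folds to fs − 10.5 MHz = 5.5 MHz.
Distinct values: {0.5 MHz, 4.8 MHz, 5.5 MHz} → 3.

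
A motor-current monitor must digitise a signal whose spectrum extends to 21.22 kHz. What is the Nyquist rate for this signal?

42.44 kHz

Nyquist rate = 2 × 21.22 kHz = 42.44 kHz.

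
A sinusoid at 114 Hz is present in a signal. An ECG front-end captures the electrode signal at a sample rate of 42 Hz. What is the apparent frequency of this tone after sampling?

114 Hz mod fs = 30 Hz.
30 Hz > fs/2 = 21 Hz, folds to fs − 30 Hz = 12 Hz.

12 Hz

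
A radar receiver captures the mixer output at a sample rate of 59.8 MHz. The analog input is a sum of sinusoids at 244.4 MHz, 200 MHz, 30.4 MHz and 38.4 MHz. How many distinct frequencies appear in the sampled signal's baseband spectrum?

fs/2 = 29.9 MHz.
244.4 MHz mod fs = 5.2 MHz.
5.2 MHz ≤ fs/2 = 29.9 MHz, appears at 5.2 MHz.
200 MHz mod fs = 20.6 MHz.
20.6 MHz ≤ fs/2 = 29.9 MHz, appears at 20.6 MHz.
30.4 MHz > fs/2 = 29.9 MHz, folds to fs − 30.4 MHz = 29.4 MHz.
38.4 MHz > fs/2 = 29.9 MHz, folds to fs − 38.4 MHz = 21.4 MHz.
Distinct values: {5.2 MHz, 20.6 MHz, 21.4 MHz, 29.4 MHz} → 4.

4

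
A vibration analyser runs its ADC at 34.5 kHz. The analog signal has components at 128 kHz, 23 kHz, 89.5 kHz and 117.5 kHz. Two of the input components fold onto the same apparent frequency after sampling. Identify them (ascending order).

89.5 kHz, 117.5 kHz

fs/2 = 17.25 kHz.
128 kHz mod fs = 24.5 kHz.
24.5 kHz > fs/2 = 17.25 kHz, folds to fs − 24.5 kHz = 10 kHz.
23 kHz > fs/2 = 17.25 kHz, folds to fs − 23 kHz = 11.5 kHz.
89.5 kHz mod fs = 20.5 kHz.
20.5 kHz > fs/2 = 17.25 kHz, folds to fs − 20.5 kHz = 14 kHz.
117.5 kHz mod fs = 14 kHz.
14 kHz ≤ fs/2 = 17.25 kHz, appears at 14 kHz.
89.5 kHz and 117.5 kHz both map to 14 kHz.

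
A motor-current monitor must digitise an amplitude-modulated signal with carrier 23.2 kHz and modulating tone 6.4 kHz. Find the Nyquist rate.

AM sidebands sit at fc ± fm = 16.8 kHz and 29.6 kHz.
Highest-frequency component: 29.6 kHz.
Nyquist rate = 2 × 29.6 kHz = 59.2 kHz.

59.2 kHz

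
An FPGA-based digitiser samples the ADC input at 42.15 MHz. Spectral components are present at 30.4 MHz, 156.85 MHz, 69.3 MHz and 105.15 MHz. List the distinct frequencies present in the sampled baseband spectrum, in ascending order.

fs/2 = 21.075 MHz.
30.4 MHz > fs/2 = 21.075 MHz, folds to fs − 30.4 MHz = 11.75 MHz.
156.85 MHz mod fs = 30.4 MHz.
30.4 MHz > fs/2 = 21.075 MHz, folds to fs − 30.4 MHz = 11.75 MHz.
69.3 MHz mod fs = 27.15 MHz.
27.15 MHz > fs/2 = 21.075 MHz, folds to fs − 27.15 MHz = 15 MHz.
105.15 MHz mod fs = 20.85 MHz.
20.85 MHz ≤ fs/2 = 21.075 MHz, appears at 20.85 MHz.
Distinct values: {11.75 MHz, 15 MHz, 20.85 MHz}.

11.75 MHz, 15 MHz, 20.85 MHz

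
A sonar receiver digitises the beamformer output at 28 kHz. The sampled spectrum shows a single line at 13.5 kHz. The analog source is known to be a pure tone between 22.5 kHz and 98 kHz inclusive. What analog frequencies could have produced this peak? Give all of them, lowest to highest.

Frequencies that alias to 13.5 kHz are k·fs ± 13.5 kHz for integer k ≥ 0.
k=0: 13.5 kHz.
k=1: 14.5 kHz, 41.5 kHz.
k=2: 42.5 kHz, 69.5 kHz.
k=3: 70.5 kHz, 97.5 kHz.
k=4: 98.5 kHz, 125.5 kHz.
Within [22.5 kHz, 98 kHz]: 41.5 kHz, 42.5 kHz, 69.5 kHz, 70.5 kHz, 97.5 kHz.

41.5 kHz, 42.5 kHz, 69.5 kHz, 70.5 kHz, 97.5 kHz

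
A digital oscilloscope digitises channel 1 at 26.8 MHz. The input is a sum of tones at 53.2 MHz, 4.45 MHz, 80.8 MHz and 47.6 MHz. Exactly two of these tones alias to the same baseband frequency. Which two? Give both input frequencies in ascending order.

53.2 MHz, 80.8 MHz

fs/2 = 13.4 MHz.
53.2 MHz mod fs = 26.4 MHz.
26.4 MHz > fs/2 = 13.4 MHz, folds to fs − 26.4 MHz = 0.4 MHz.
4.45 MHz ≤ fs/2 = 13.4 MHz, passes unchanged.
80.8 MHz mod fs = 0.4 MHz.
0.4 MHz ≤ fs/2 = 13.4 MHz, appears at 0.4 MHz.
47.6 MHz mod fs = 20.8 MHz.
20.8 MHz > fs/2 = 13.4 MHz, folds to fs − 20.8 MHz = 6 MHz.
53.2 MHz and 80.8 MHz both map to 0.4 MHz.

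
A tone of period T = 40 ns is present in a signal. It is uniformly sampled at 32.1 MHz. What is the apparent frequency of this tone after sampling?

T = 40 ns → f = 1/T = 25 MHz.
25 MHz > fs/2 = 16.05 MHz, folds to fs − 25 MHz = 7.1 MHz.

7.1 MHz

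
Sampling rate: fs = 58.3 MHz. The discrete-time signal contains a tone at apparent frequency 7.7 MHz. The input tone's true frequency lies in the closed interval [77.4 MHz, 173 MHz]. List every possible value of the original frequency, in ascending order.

Frequencies that alias to 7.7 MHz are k·fs ± 7.7 MHz for integer k ≥ 0.
k=0: 7.7 MHz.
k=1: 50.6 MHz, 66 MHz.
k=2: 108.9 MHz, 124.3 MHz.
k=3: 167.2 MHz, 182.6 MHz.
k=4: 225.5 MHz, 240.9 MHz.
Within [77.4 MHz, 173 MHz]: 108.9 MHz, 124.3 MHz, 167.2 MHz.

108.9 MHz, 124.3 MHz, 167.2 MHz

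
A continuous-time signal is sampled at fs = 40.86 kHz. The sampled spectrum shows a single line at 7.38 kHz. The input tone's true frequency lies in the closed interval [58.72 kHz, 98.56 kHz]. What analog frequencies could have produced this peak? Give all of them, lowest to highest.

74.34 kHz, 89.1 kHz

Frequencies that alias to 7.38 kHz are k·fs ± 7.38 kHz for integer k ≥ 0.
k=0: 7.38 kHz.
k=1: 33.48 kHz, 48.24 kHz.
k=2: 74.34 kHz, 89.1 kHz.
k=3: 115.2 kHz, 129.96 kHz.
Within [58.72 kHz, 98.56 kHz]: 74.34 kHz, 89.1 kHz.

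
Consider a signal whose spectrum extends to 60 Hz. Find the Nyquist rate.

Nyquist rate = 2 × 60 Hz = 120 Hz.

120 Hz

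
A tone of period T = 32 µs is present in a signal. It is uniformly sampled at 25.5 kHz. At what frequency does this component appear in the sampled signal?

T = 32 µs → f = 1/T = 31.25 kHz.
31.25 kHz mod fs = 5.75 kHz.
5.75 kHz ≤ fs/2 = 12.75 kHz, appears at 5.75 kHz.

5.75 kHz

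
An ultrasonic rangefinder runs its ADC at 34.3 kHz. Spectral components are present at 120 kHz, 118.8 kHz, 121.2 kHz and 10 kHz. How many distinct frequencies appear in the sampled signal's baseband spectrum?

fs/2 = 17.15 kHz.
120 kHz mod fs = 17.1 kHz.
17.1 kHz ≤ fs/2 = 17.15 kHz, appears at 17.1 kHz.
118.8 kHz mod fs = 15.9 kHz.
15.9 kHz ≤ fs/2 = 17.15 kHz, appears at 15.9 kHz.
121.2 kHz mod fs = 18.3 kHz.
18.3 kHz > fs/2 = 17.15 kHz, folds to fs − 18.3 kHz = 16 kHz.
10 kHz ≤ fs/2 = 17.15 kHz, passes unchanged.
Distinct values: {10 kHz, 15.9 kHz, 16 kHz, 17.1 kHz} → 4.

4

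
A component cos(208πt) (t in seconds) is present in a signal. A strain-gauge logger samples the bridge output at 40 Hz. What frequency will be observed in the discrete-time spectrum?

16 Hz

ω = 208π rad/s → f = ω/(2π) = 104 Hz.
104 Hz mod fs = 24 Hz.
24 Hz > fs/2 = 20 Hz, folds to fs − 24 Hz = 16 Hz.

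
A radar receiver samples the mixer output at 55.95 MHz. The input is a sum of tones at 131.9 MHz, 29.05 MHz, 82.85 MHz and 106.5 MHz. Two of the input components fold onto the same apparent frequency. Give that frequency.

26.9 MHz

fs/2 = 27.975 MHz.
131.9 MHz mod fs = 20 MHz.
20 MHz ≤ fs/2 = 27.975 MHz, appears at 20 MHz.
29.05 MHz > fs/2 = 27.975 MHz, folds to fs − 29.05 MHz = 26.9 MHz.
82.85 MHz mod fs = 26.9 MHz.
26.9 MHz ≤ fs/2 = 27.975 MHz, appears at 26.9 MHz.
106.5 MHz mod fs = 50.55 MHz.
50.55 MHz > fs/2 = 27.975 MHz, folds to fs − 50.55 MHz = 5.4 MHz.
29.05 MHz and 82.85 MHz both map to 26.9 MHz.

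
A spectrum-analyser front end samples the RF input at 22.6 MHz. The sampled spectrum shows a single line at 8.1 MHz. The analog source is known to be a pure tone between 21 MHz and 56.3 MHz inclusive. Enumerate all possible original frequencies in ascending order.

Frequencies that alias to 8.1 MHz are k·fs ± 8.1 MHz for integer k ≥ 0.
k=0: 8.1 MHz.
k=1: 14.5 MHz, 30.7 MHz.
k=2: 37.1 MHz, 53.3 MHz.
k=3: 59.7 MHz, 75.9 MHz.
Within [21 MHz, 56.3 MHz]: 30.7 MHz, 37.1 MHz, 53.3 MHz.

30.7 MHz, 37.1 MHz, 53.3 MHz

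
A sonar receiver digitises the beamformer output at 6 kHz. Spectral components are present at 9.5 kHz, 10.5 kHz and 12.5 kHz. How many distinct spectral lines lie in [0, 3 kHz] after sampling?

fs/2 = 3 kHz.
9.5 kHz mod fs = 3.5 kHz.
3.5 kHz > fs/2 = 3 kHz, folds to fs − 3.5 kHz = 2.5 kHz.
10.5 kHz mod fs = 4.5 kHz.
4.5 kHz > fs/2 = 3 kHz, folds to fs − 4.5 kHz = 1.5 kHz.
12.5 kHz mod fs = 0.5 kHz.
0.5 kHz ≤ fs/2 = 3 kHz, appears at 0.5 kHz.
Distinct values: {0.5 kHz, 1.5 kHz, 2.5 kHz} → 3.

3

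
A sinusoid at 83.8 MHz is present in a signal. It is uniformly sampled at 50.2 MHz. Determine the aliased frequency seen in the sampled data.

16.6 MHz

83.8 MHz mod fs = 33.6 MHz.
33.6 MHz > fs/2 = 25.1 MHz, folds to fs − 33.6 MHz = 16.6 MHz.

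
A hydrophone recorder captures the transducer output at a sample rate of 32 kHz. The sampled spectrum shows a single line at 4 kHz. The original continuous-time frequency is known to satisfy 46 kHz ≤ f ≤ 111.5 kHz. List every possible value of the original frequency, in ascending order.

Frequencies that alias to 4 kHz are k·fs ± 4 kHz for integer k ≥ 0.
k=0: 4 kHz.
k=1: 28 kHz, 36 kHz.
k=2: 60 kHz, 68 kHz.
k=3: 92 kHz, 100 kHz.
k=4: 124 kHz, 132 kHz.
Within [46 kHz, 111.5 kHz]: 60 kHz, 68 kHz, 92 kHz, 100 kHz.

60 kHz, 68 kHz, 92 kHz, 100 kHz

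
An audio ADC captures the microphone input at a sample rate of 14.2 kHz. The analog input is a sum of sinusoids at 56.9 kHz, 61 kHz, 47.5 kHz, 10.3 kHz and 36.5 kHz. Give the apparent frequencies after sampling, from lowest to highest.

0.1 kHz, 3.9 kHz, 4.2 kHz, 4.9 kHz, 6.1 kHz

fs/2 = 7.1 kHz.
56.9 kHz mod fs = 0.1 kHz.
0.1 kHz ≤ fs/2 = 7.1 kHz, appears at 0.1 kHz.
61 kHz mod fs = 4.2 kHz.
4.2 kHz ≤ fs/2 = 7.1 kHz, appears at 4.2 kHz.
47.5 kHz mod fs = 4.9 kHz.
4.9 kHz ≤ fs/2 = 7.1 kHz, appears at 4.9 kHz.
10.3 kHz > fs/2 = 7.1 kHz, folds to fs − 10.3 kHz = 3.9 kHz.
36.5 kHz mod fs = 8.1 kHz.
8.1 kHz > fs/2 = 7.1 kHz, folds to fs − 8.1 kHz = 6.1 kHz.
Distinct values: {0.1 kHz, 3.9 kHz, 4.2 kHz, 4.9 kHz, 6.1 kHz}.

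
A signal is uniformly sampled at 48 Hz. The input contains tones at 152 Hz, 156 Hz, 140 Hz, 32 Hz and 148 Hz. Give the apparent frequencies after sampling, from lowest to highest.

4 Hz, 8 Hz, 12 Hz, 16 Hz

fs/2 = 24 Hz.
152 Hz mod fs = 8 Hz.
8 Hz ≤ fs/2 = 24 Hz, appears at 8 Hz.
156 Hz mod fs = 12 Hz.
12 Hz ≤ fs/2 = 24 Hz, appears at 12 Hz.
140 Hz mod fs = 44 Hz.
44 Hz > fs/2 = 24 Hz, folds to fs − 44 Hz = 4 Hz.
32 Hz > fs/2 = 24 Hz, folds to fs − 32 Hz = 16 Hz.
148 Hz mod fs = 4 Hz.
4 Hz ≤ fs/2 = 24 Hz, appears at 4 Hz.
Distinct values: {4 Hz, 8 Hz, 12 Hz, 16 Hz}.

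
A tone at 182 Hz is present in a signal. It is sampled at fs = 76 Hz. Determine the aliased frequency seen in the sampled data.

182 Hz mod fs = 30 Hz.
30 Hz ≤ fs/2 = 38 Hz, appears at 30 Hz.

30 Hz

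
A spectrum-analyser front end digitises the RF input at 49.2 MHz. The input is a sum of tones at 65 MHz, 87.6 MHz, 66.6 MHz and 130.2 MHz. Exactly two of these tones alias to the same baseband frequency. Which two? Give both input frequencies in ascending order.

fs/2 = 24.6 MHz.
65 MHz mod fs = 15.8 MHz.
15.8 MHz ≤ fs/2 = 24.6 MHz, appears at 15.8 MHz.
87.6 MHz mod fs = 38.4 MHz.
38.4 MHz > fs/2 = 24.6 MHz, folds to fs − 38.4 MHz = 10.8 MHz.
66.6 MHz mod fs = 17.4 MHz.
17.4 MHz ≤ fs/2 = 24.6 MHz, appears at 17.4 MHz.
130.2 MHz mod fs = 31.8 MHz.
31.8 MHz > fs/2 = 24.6 MHz, folds to fs − 31.8 MHz = 17.4 MHz.
66.6 MHz and 130.2 MHz both map to 17.4 MHz.

66.6 MHz, 130.2 MHz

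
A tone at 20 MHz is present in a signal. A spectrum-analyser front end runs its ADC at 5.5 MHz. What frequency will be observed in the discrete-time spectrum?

2 MHz

20 MHz mod fs = 3.5 MHz.
3.5 MHz > fs/2 = 2.75 MHz, folds to fs − 3.5 MHz = 2 MHz.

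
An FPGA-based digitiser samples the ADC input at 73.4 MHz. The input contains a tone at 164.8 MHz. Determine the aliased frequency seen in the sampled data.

164.8 MHz mod fs = 18 MHz.
18 MHz ≤ fs/2 = 36.7 MHz, appears at 18 MHz.

18 MHz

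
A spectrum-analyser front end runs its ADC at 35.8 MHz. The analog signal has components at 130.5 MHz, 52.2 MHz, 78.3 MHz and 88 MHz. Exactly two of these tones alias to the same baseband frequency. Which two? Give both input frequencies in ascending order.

fs/2 = 17.9 MHz.
130.5 MHz mod fs = 23.1 MHz.
23.1 MHz > fs/2 = 17.9 MHz, folds to fs − 23.1 MHz = 12.7 MHz.
52.2 MHz mod fs = 16.4 MHz.
16.4 MHz ≤ fs/2 = 17.9 MHz, appears at 16.4 MHz.
78.3 MHz mod fs = 6.7 MHz.
6.7 MHz ≤ fs/2 = 17.9 MHz, appears at 6.7 MHz.
88 MHz mod fs = 16.4 MHz.
16.4 MHz ≤ fs/2 = 17.9 MHz, appears at 16.4 MHz.
52.2 MHz and 88 MHz both map to 16.4 MHz.

52.2 MHz, 88 MHz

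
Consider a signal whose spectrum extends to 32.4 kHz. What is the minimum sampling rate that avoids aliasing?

Nyquist rate = 2 × 32.4 kHz = 64.8 kHz.

64.8 kHz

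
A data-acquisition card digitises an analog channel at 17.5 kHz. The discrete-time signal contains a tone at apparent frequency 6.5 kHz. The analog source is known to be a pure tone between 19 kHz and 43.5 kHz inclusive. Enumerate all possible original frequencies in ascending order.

24 kHz, 28.5 kHz, 41.5 kHz

Frequencies that alias to 6.5 kHz are k·fs ± 6.5 kHz for integer k ≥ 0.
k=0: 6.5 kHz.
k=1: 11 kHz, 24 kHz.
k=2: 28.5 kHz, 41.5 kHz.
k=3: 46 kHz, 59 kHz.
Within [19 kHz, 43.5 kHz]: 24 kHz, 28.5 kHz, 41.5 kHz.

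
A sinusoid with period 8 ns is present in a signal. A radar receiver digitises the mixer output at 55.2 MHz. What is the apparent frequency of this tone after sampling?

T = 8 ns → f = 1/T = 125 MHz.
125 MHz mod fs = 14.6 MHz.
14.6 MHz ≤ fs/2 = 27.6 MHz, appears at 14.6 MHz.

14.6 MHz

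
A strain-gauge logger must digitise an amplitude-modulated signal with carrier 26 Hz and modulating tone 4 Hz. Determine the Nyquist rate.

60 Hz

AM sidebands sit at fc ± fm = 22 Hz and 30 Hz.
Highest-frequency component: 30 Hz.
Nyquist rate = 2 × 30 Hz = 60 Hz.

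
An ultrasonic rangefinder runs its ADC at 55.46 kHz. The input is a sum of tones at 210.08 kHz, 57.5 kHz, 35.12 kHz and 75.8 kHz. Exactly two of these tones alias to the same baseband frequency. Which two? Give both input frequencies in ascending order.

35.12 kHz, 75.8 kHz

fs/2 = 27.73 kHz.
210.08 kHz mod fs = 43.7 kHz.
43.7 kHz > fs/2 = 27.73 kHz, folds to fs − 43.7 kHz = 11.76 kHz.
57.5 kHz mod fs = 2.04 kHz.
2.04 kHz ≤ fs/2 = 27.73 kHz, appears at 2.04 kHz.
35.12 kHz > fs/2 = 27.73 kHz, folds to fs − 35.12 kHz = 20.34 kHz.
75.8 kHz mod fs = 20.34 kHz.
20.34 kHz ≤ fs/2 = 27.73 kHz, appears at 20.34 kHz.
35.12 kHz and 75.8 kHz both map to 20.34 kHz.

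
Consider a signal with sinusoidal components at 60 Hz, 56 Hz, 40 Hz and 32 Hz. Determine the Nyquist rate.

Highest-frequency component: 60 Hz.
Nyquist rate = 2 × 60 Hz = 120 Hz.

120 Hz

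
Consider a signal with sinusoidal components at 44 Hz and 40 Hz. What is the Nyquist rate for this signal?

88 Hz

Highest-frequency component: 44 Hz.
Nyquist rate = 2 × 44 Hz = 88 Hz.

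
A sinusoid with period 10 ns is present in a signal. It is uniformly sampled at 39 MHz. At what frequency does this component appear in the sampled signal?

T = 10 ns → f = 1/T = 100 MHz.
100 MHz mod fs = 22 MHz.
22 MHz > fs/2 = 19.5 MHz, folds to fs − 22 MHz = 17 MHz.

17 MHz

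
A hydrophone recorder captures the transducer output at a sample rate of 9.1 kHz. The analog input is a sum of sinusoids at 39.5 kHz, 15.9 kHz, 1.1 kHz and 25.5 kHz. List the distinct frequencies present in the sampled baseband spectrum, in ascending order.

fs/2 = 4.55 kHz.
39.5 kHz mod fs = 3.1 kHz.
3.1 kHz ≤ fs/2 = 4.55 kHz, appears at 3.1 kHz.
15.9 kHz mod fs = 6.8 kHz.
6.8 kHz > fs/2 = 4.55 kHz, folds to fs − 6.8 kHz = 2.3 kHz.
1.1 kHz ≤ fs/2 = 4.55 kHz, passes unchanged.
25.5 kHz mod fs = 7.3 kHz.
7.3 kHz > fs/2 = 4.55 kHz, folds to fs − 7.3 kHz = 1.8 kHz.
Distinct values: {1.1 kHz, 1.8 kHz, 2.3 kHz, 3.1 kHz}.

1.1 kHz, 1.8 kHz, 2.3 kHz, 3.1 kHz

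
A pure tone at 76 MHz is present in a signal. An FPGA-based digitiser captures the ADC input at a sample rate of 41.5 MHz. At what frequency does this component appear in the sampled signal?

76 MHz mod fs = 34.5 MHz.
34.5 MHz > fs/2 = 20.75 MHz, folds to fs − 34.5 MHz = 7 MHz.

7 MHz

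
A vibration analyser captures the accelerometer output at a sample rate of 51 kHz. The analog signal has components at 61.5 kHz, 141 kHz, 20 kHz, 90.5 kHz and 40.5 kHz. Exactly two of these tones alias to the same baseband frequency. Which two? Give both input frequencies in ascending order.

fs/2 = 25.5 kHz.
61.5 kHz mod fs = 10.5 kHz.
10.5 kHz ≤ fs/2 = 25.5 kHz, appears at 10.5 kHz.
141 kHz mod fs = 39 kHz.
39 kHz > fs/2 = 25.5 kHz, folds to fs − 39 kHz = 12 kHz.
20 kHz ≤ fs/2 = 25.5 kHz, passes unchanged.
90.5 kHz mod fs = 39.5 kHz.
39.5 kHz > fs/2 = 25.5 kHz, folds to fs − 39.5 kHz = 11.5 kHz.
40.5 kHz > fs/2 = 25.5 kHz, folds to fs − 40.5 kHz = 10.5 kHz.
40.5 kHz and 61.5 kHz both map to 10.5 kHz.

40.5 kHz, 61.5 kHz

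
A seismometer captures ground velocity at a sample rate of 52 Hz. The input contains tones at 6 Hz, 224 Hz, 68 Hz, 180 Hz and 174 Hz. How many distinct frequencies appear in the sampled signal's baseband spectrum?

fs/2 = 26 Hz.
6 Hz ≤ fs/2 = 26 Hz, passes unchanged.
224 Hz mod fs = 16 Hz.
16 Hz ≤ fs/2 = 26 Hz, appears at 16 Hz.
68 Hz mod fs = 16 Hz.
16 Hz ≤ fs/2 = 26 Hz, appears at 16 Hz.
180 Hz mod fs = 24 Hz.
24 Hz ≤ fs/2 = 26 Hz, appears at 24 Hz.
174 Hz mod fs = 18 Hz.
18 Hz ≤ fs/2 = 26 Hz, appears at 18 Hz.
Distinct values: {6 Hz, 16 Hz, 18 Hz, 24 Hz} → 4.

4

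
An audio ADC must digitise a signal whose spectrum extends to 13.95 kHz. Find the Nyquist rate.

27.9 kHz

Nyquist rate = 2 × 13.95 kHz = 27.9 kHz.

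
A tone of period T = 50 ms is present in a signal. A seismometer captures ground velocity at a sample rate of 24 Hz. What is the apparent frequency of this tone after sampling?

T = 50 ms → f = 1/T = 20 Hz.
20 Hz > fs/2 = 12 Hz, folds to fs − 20 Hz = 4 Hz.

4 Hz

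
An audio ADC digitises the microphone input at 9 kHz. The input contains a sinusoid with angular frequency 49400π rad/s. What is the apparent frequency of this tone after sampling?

ω = 49400π rad/s → f = ω/(2π) = 24700 Hz = 24.7 kHz.
24.7 kHz mod fs = 6.7 kHz.
6.7 kHz > fs/2 = 4.5 kHz, folds to fs − 6.7 kHz = 2.3 kHz.

2.3 kHz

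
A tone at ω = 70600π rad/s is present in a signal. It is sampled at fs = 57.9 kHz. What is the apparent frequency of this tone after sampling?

ω = 70600π rad/s → f = ω/(2π) = 35300 Hz = 35.3 kHz.
35.3 kHz > fs/2 = 28.95 kHz, folds to fs − 35.3 kHz = 22.6 kHz.

22.6 kHz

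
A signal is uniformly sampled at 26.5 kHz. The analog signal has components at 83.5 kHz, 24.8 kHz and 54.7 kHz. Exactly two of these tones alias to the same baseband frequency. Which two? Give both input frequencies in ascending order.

fs/2 = 13.25 kHz.
83.5 kHz mod fs = 4 kHz.
4 kHz ≤ fs/2 = 13.25 kHz, appears at 4 kHz.
24.8 kHz > fs/2 = 13.25 kHz, folds to fs − 24.8 kHz = 1.7 kHz.
54.7 kHz mod fs = 1.7 kHz.
1.7 kHz ≤ fs/2 = 13.25 kHz, appears at 1.7 kHz.
24.8 kHz and 54.7 kHz both map to 1.7 kHz.

24.8 kHz, 54.7 kHz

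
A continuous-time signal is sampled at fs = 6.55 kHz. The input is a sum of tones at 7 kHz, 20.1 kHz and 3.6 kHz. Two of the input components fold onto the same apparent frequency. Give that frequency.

0.45 kHz

fs/2 = 3.275 kHz.
7 kHz mod fs = 0.45 kHz.
0.45 kHz ≤ fs/2 = 3.275 kHz, appears at 0.45 kHz.
20.1 kHz mod fs = 0.45 kHz.
0.45 kHz ≤ fs/2 = 3.275 kHz, appears at 0.45 kHz.
3.6 kHz > fs/2 = 3.275 kHz, folds to fs − 3.6 kHz = 2.95 kHz.
7 kHz and 20.1 kHz both map to 0.45 kHz.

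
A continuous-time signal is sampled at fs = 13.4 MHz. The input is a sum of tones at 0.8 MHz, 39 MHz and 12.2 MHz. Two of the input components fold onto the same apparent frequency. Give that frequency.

fs/2 = 6.7 MHz.
0.8 MHz ≤ fs/2 = 6.7 MHz, passes unchanged.
39 MHz mod fs = 12.2 MHz.
12.2 MHz > fs/2 = 6.7 MHz, folds to fs − 12.2 MHz = 1.2 MHz.
12.2 MHz > fs/2 = 6.7 MHz, folds to fs − 12.2 MHz = 1.2 MHz.
12.2 MHz and 39 MHz both map to 1.2 MHz.

1.2 MHz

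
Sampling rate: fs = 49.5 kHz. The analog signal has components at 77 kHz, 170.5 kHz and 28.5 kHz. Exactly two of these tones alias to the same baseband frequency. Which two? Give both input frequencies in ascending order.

77 kHz, 170.5 kHz

fs/2 = 24.75 kHz.
77 kHz mod fs = 27.5 kHz.
27.5 kHz > fs/2 = 24.75 kHz, folds to fs − 27.5 kHz = 22 kHz.
170.5 kHz mod fs = 22 kHz.
22 kHz ≤ fs/2 = 24.75 kHz, appears at 22 kHz.
28.5 kHz > fs/2 = 24.75 kHz, folds to fs − 28.5 kHz = 21 kHz.
77 kHz and 170.5 kHz both map to 22 kHz.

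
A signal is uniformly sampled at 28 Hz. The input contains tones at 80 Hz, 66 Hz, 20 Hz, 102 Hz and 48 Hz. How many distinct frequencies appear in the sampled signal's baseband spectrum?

fs/2 = 14 Hz.
80 Hz mod fs = 24 Hz.
24 Hz > fs/2 = 14 Hz, folds to fs − 24 Hz = 4 Hz.
66 Hz mod fs = 10 Hz.
10 Hz ≤ fs/2 = 14 Hz, appears at 10 Hz.
20 Hz > fs/2 = 14 Hz, folds to fs − 20 Hz = 8 Hz.
102 Hz mod fs = 18 Hz.
18 Hz > fs/2 = 14 Hz, folds to fs − 18 Hz = 10 Hz.
48 Hz mod fs = 20 Hz.
20 Hz > fs/2 = 14 Hz, folds to fs − 20 Hz = 8 Hz.
Distinct values: {4 Hz, 8 Hz, 10 Hz} → 3.

3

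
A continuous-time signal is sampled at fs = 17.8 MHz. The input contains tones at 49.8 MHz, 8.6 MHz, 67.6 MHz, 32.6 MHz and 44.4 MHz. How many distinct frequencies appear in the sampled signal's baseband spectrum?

fs/2 = 8.9 MHz.
49.8 MHz mod fs = 14.2 MHz.
14.2 MHz > fs/2 = 8.9 MHz, folds to fs − 14.2 MHz = 3.6 MHz.
8.6 MHz ≤ fs/2 = 8.9 MHz, passes unchanged.
67.6 MHz mod fs = 14.2 MHz.
14.2 MHz > fs/2 = 8.9 MHz, folds to fs − 14.2 MHz = 3.6 MHz.
32.6 MHz mod fs = 14.8 MHz.
14.8 MHz > fs/2 = 8.9 MHz, folds to fs − 14.8 MHz = 3 MHz.
44.4 MHz mod fs = 8.8 MHz.
8.8 MHz ≤ fs/2 = 8.9 MHz, appears at 8.8 MHz.
Distinct values: {3 MHz, 3.6 MHz, 8.6 MHz, 8.8 MHz} → 4.

4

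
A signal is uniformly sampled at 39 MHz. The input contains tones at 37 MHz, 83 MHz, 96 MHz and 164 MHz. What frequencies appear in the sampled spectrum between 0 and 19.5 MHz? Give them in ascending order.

2 MHz, 5 MHz, 8 MHz, 18 MHz

fs/2 = 19.5 MHz.
37 MHz > fs/2 = 19.5 MHz, folds to fs − 37 MHz = 2 MHz.
83 MHz mod fs = 5 MHz.
5 MHz ≤ fs/2 = 19.5 MHz, appears at 5 MHz.
96 MHz mod fs = 18 MHz.
18 MHz ≤ fs/2 = 19.5 MHz, appears at 18 MHz.
164 MHz mod fs = 8 MHz.
8 MHz ≤ fs/2 = 19.5 MHz, appears at 8 MHz.
Distinct values: {2 MHz, 5 MHz, 8 MHz, 18 MHz}.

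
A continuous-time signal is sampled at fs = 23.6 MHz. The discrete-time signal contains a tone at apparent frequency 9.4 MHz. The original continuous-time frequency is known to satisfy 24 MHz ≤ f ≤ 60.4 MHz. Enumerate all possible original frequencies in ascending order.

Frequencies that alias to 9.4 MHz are k·fs ± 9.4 MHz for integer k ≥ 0.
k=0: 9.4 MHz.
k=1: 14.2 MHz, 33 MHz.
k=2: 37.8 MHz, 56.6 MHz.
k=3: 61.4 MHz, 80.2 MHz.
Within [24 MHz, 60.4 MHz]: 33 MHz, 37.8 MHz, 56.6 MHz.

33 MHz, 37.8 MHz, 56.6 MHz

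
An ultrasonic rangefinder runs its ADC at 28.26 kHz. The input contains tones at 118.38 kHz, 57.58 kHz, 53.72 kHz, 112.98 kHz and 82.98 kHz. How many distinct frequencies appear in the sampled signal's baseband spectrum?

5

fs/2 = 14.13 kHz.
118.38 kHz mod fs = 5.34 kHz.
5.34 kHz ≤ fs/2 = 14.13 kHz, appears at 5.34 kHz.
57.58 kHz mod fs = 1.06 kHz.
1.06 kHz ≤ fs/2 = 14.13 kHz, appears at 1.06 kHz.
53.72 kHz mod fs = 25.46 kHz.
25.46 kHz > fs/2 = 14.13 kHz, folds to fs − 25.46 kHz = 2.8 kHz.
112.98 kHz mod fs = 28.2 kHz.
28.2 kHz > fs/2 = 14.13 kHz, folds to fs − 28.2 kHz = 0.06 kHz.
82.98 kHz mod fs = 26.46 kHz.
26.46 kHz > fs/2 = 14.13 kHz, folds to fs − 26.46 kHz = 1.8 kHz.
Distinct values: {0.06 kHz, 1.06 kHz, 1.8 kHz, 2.8 kHz, 5.34 kHz} → 5.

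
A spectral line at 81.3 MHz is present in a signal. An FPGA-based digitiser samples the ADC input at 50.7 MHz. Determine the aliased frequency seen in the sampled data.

81.3 MHz mod fs = 30.6 MHz.
30.6 MHz > fs/2 = 25.35 MHz, folds to fs − 30.6 MHz = 20.1 MHz.

20.1 MHz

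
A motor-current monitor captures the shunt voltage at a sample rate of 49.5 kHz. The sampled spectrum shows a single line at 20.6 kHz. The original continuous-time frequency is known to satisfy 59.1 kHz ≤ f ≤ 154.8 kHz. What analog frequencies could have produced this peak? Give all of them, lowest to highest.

70.1 kHz, 78.4 kHz, 119.6 kHz, 127.9 kHz

Frequencies that alias to 20.6 kHz are k·fs ± 20.6 kHz for integer k ≥ 0.
k=0: 20.6 kHz.
k=1: 28.9 kHz, 70.1 kHz.
k=2: 78.4 kHz, 119.6 kHz.
k=3: 127.9 kHz, 169.1 kHz.
k=4: 177.4 kHz, 218.6 kHz.
Within [59.1 kHz, 154.8 kHz]: 70.1 kHz, 78.4 kHz, 119.6 kHz, 127.9 kHz.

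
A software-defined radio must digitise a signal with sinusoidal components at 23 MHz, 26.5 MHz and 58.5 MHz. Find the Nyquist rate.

117 MHz

Highest-frequency component: 58.5 MHz.
Nyquist rate = 2 × 58.5 MHz = 117 MHz.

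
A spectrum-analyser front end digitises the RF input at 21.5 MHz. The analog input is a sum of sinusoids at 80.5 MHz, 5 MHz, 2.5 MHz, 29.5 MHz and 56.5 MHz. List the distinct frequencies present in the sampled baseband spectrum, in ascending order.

2.5 MHz, 5 MHz, 5.5 MHz, 8 MHz

fs/2 = 10.75 MHz.
80.5 MHz mod fs = 16 MHz.
16 MHz > fs/2 = 10.75 MHz, folds to fs − 16 MHz = 5.5 MHz.
5 MHz ≤ fs/2 = 10.75 MHz, passes unchanged.
2.5 MHz ≤ fs/2 = 10.75 MHz, passes unchanged.
29.5 MHz mod fs = 8 MHz.
8 MHz ≤ fs/2 = 10.75 MHz, appears at 8 MHz.
56.5 MHz mod fs = 13.5 MHz.
13.5 MHz > fs/2 = 10.75 MHz, folds to fs − 13.5 MHz = 8 MHz.
Distinct values: {2.5 MHz, 5 MHz, 5.5 MHz, 8 MHz}.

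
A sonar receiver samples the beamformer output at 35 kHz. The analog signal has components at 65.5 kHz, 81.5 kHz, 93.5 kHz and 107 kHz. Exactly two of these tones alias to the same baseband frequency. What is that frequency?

fs/2 = 17.5 kHz.
65.5 kHz mod fs = 30.5 kHz.
30.5 kHz > fs/2 = 17.5 kHz, folds to fs − 30.5 kHz = 4.5 kHz.
81.5 kHz mod fs = 11.5 kHz.
11.5 kHz ≤ fs/2 = 17.5 kHz, appears at 11.5 kHz.
93.5 kHz mod fs = 23.5 kHz.
23.5 kHz > fs/2 = 17.5 kHz, folds to fs − 23.5 kHz = 11.5 kHz.
107 kHz mod fs = 2 kHz.
2 kHz ≤ fs/2 = 17.5 kHz, appears at 2 kHz.
81.5 kHz and 93.5 kHz both map to 11.5 kHz.

11.5 kHz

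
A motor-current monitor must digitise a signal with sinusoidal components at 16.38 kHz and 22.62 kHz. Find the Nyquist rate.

Highest-frequency component: 22.62 kHz.
Nyquist rate = 2 × 22.62 kHz = 45.24 kHz.

45.24 kHz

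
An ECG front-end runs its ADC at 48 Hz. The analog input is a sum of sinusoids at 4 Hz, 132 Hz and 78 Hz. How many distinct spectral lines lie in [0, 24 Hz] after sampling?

3

fs/2 = 24 Hz.
4 Hz ≤ fs/2 = 24 Hz, passes unchanged.
132 Hz mod fs = 36 Hz.
36 Hz > fs/2 = 24 Hz, folds to fs − 36 Hz = 12 Hz.
78 Hz mod fs = 30 Hz.
30 Hz > fs/2 = 24 Hz, folds to fs − 30 Hz = 18 Hz.
Distinct values: {4 Hz, 12 Hz, 18 Hz} → 3.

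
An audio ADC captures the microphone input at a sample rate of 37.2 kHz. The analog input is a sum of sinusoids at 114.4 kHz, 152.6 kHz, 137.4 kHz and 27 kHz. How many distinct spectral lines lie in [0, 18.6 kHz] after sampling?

4

fs/2 = 18.6 kHz.
114.4 kHz mod fs = 2.8 kHz.
2.8 kHz ≤ fs/2 = 18.6 kHz, appears at 2.8 kHz.
152.6 kHz mod fs = 3.8 kHz.
3.8 kHz ≤ fs/2 = 18.6 kHz, appears at 3.8 kHz.
137.4 kHz mod fs = 25.8 kHz.
25.8 kHz > fs/2 = 18.6 kHz, folds to fs − 25.8 kHz = 11.4 kHz.
27 kHz > fs/2 = 18.6 kHz, folds to fs − 27 kHz = 10.2 kHz.
Distinct values: {2.8 kHz, 3.8 kHz, 10.2 kHz, 11.4 kHz} → 4.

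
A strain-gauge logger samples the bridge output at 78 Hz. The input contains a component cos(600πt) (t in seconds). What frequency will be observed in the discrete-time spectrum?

12 Hz

ω = 600π rad/s → f = ω/(2π) = 300 Hz.
300 Hz mod fs = 66 Hz.
66 Hz > fs/2 = 39 Hz, folds to fs − 66 Hz = 12 Hz.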